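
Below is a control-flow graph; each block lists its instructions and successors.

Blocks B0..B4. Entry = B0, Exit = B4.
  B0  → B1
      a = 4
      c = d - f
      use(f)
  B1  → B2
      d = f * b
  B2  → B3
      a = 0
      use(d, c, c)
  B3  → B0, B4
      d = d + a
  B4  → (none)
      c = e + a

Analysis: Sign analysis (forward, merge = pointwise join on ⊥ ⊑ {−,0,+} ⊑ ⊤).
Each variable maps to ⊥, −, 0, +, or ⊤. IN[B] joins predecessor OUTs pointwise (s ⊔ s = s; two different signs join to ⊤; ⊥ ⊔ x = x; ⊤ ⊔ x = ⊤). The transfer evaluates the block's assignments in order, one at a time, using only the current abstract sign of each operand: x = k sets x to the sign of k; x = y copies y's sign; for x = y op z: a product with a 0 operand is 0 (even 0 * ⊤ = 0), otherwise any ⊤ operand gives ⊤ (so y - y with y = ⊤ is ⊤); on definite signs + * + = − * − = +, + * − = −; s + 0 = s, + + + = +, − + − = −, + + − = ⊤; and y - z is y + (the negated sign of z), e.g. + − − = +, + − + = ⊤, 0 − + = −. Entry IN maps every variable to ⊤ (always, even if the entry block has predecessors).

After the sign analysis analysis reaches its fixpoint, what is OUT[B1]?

Answer: {a: +, b: ⊤, c: ⊤, d: ⊤, e: ⊤, f: ⊤}

Derivation:
Converged values:
  B0: | IN=(all ⊤) | OUT={a:+; rest ⊤}
  B1: | IN={a:+; rest ⊤} | OUT={a:+; rest ⊤}
  B2: | IN={a:+; rest ⊤} | OUT={a:0; rest ⊤}
  B3: | IN={a:0; rest ⊤} | OUT={a:0; rest ⊤}
  B4: | IN={a:0; rest ⊤} | OUT={a:0; rest ⊤}

Merge at B1: IN[B1] = OUT[B0] = {a: +, b: ⊤, c: ⊤, d: ⊤, e: ⊤, f: ⊤}
Applying B1's transfer function to that IN value gives OUT[B1] (row B1 above).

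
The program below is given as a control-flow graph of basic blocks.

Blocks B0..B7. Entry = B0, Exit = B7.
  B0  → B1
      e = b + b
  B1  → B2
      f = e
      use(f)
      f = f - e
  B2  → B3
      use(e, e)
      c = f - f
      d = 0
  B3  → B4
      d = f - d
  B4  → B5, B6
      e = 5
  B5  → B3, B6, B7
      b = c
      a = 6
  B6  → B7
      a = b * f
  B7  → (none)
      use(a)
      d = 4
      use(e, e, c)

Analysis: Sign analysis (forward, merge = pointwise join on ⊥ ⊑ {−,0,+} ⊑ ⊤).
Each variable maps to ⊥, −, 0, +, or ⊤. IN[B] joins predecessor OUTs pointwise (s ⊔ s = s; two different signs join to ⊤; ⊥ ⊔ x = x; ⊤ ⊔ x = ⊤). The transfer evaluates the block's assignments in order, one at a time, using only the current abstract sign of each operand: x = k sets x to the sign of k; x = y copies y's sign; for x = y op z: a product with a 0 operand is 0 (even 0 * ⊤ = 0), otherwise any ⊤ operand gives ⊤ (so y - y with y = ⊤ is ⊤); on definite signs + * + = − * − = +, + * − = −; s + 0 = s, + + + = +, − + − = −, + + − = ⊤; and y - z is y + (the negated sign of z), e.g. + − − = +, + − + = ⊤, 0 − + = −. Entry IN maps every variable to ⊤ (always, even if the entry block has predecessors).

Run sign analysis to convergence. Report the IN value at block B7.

Per-block solution:
  B0:   IN=(all ⊤)   OUT=(all ⊤)
  B1:   IN=(all ⊤)   OUT=(all ⊤)
  B2:   IN=(all ⊤)   OUT={d:0; rest ⊤}
  B3:   IN=(all ⊤)   OUT=(all ⊤)
  B4:   IN=(all ⊤)   OUT={e:+; rest ⊤}
  B5:   IN={e:+; rest ⊤}   OUT={a:+, e:+; rest ⊤}
  B6:   IN={e:+; rest ⊤}   OUT={e:+; rest ⊤}
  B7:   IN={e:+; rest ⊤}   OUT={d:+, e:+; rest ⊤}

Merge at B7: IN[B7] = OUT[B5] ⊔ OUT[B6] = {a: ⊤, b: ⊤, c: ⊤, d: ⊤, e: +, f: ⊤}

Answer: {a: ⊤, b: ⊤, c: ⊤, d: ⊤, e: +, f: ⊤}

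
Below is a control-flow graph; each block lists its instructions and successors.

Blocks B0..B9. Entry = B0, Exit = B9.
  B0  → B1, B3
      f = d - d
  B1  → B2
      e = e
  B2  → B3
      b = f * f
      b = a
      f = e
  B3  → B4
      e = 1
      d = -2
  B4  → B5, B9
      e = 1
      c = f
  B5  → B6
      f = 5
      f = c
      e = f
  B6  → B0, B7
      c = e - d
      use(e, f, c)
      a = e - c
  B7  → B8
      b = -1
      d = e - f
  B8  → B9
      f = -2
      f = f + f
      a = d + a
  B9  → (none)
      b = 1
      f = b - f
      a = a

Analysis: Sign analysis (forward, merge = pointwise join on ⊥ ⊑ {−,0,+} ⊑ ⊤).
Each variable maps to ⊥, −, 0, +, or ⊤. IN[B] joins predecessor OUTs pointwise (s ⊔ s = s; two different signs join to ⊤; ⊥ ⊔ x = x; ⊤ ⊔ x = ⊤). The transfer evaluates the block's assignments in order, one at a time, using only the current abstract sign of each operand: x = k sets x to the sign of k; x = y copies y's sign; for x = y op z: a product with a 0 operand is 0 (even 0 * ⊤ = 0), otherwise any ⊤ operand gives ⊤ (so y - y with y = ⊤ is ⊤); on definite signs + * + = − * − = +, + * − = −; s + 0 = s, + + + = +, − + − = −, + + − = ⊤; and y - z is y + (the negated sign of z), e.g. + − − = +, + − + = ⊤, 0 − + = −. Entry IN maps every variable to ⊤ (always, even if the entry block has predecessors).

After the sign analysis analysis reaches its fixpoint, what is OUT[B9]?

Answer: {a: ⊤, b: +, c: ⊤, d: ⊤, e: ⊤, f: ⊤}

Working:
Per-block solution:
  B0:   IN=(all ⊤)   OUT=(all ⊤)
  B1:   IN=(all ⊤)   OUT=(all ⊤)
  B2:   IN=(all ⊤)   OUT=(all ⊤)
  B3:   IN=(all ⊤)   OUT={d:-, e:+; rest ⊤}
  B4:   IN={d:-, e:+; rest ⊤}   OUT={d:-, e:+; rest ⊤}
  B5:   IN={d:-, e:+; rest ⊤}   OUT={d:-; rest ⊤}
  B6:   IN={d:-; rest ⊤}   OUT={d:-; rest ⊤}
  B7:   IN={d:-; rest ⊤}   OUT={b:-; rest ⊤}
  B8:   IN={b:-; rest ⊤}   OUT={b:-, f:-; rest ⊤}
  B9:   IN=(all ⊤)   OUT={b:+; rest ⊤}

Merge at B9: IN[B9] = OUT[B4] ⊔ OUT[B8] = {a: ⊤, b: ⊤, c: ⊤, d: ⊤, e: ⊤, f: ⊤}
Applying B9's transfer function to that IN value gives OUT[B9] (row B9 above).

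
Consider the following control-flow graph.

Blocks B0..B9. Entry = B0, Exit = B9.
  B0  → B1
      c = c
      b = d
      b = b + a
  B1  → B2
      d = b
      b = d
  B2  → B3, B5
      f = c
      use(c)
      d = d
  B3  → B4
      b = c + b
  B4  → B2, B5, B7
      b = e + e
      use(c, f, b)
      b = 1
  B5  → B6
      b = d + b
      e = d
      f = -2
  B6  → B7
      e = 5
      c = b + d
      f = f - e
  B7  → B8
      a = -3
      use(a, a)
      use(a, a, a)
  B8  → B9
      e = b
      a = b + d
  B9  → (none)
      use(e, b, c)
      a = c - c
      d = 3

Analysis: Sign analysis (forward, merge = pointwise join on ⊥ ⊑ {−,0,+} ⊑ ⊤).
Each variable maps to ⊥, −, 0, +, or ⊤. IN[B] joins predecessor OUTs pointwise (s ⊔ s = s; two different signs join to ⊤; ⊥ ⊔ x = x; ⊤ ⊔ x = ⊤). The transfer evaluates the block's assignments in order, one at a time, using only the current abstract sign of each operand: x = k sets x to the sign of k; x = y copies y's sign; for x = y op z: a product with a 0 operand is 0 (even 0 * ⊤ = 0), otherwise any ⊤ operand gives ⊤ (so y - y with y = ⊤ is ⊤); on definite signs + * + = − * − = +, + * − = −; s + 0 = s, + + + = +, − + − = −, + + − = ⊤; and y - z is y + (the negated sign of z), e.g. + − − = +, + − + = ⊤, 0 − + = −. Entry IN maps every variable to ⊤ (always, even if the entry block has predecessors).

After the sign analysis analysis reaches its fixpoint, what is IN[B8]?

Per-block solution:
  B0: | IN=(all ⊤) | OUT=(all ⊤)
  B1: | IN=(all ⊤) | OUT=(all ⊤)
  B2: | IN=(all ⊤) | OUT=(all ⊤)
  B3: | IN=(all ⊤) | OUT=(all ⊤)
  B4: | IN=(all ⊤) | OUT={b:+; rest ⊤}
  B5: | IN=(all ⊤) | OUT={f:-; rest ⊤}
  B6: | IN={f:-; rest ⊤} | OUT={e:+, f:-; rest ⊤}
  B7: | IN=(all ⊤) | OUT={a:-; rest ⊤}
  B8: | IN={a:-; rest ⊤} | OUT=(all ⊤)
  B9: | IN=(all ⊤) | OUT={d:+; rest ⊤}

Merge at B8: IN[B8] = OUT[B7] = {a: -, b: ⊤, c: ⊤, d: ⊤, e: ⊤, f: ⊤}

Answer: {a: -, b: ⊤, c: ⊤, d: ⊤, e: ⊤, f: ⊤}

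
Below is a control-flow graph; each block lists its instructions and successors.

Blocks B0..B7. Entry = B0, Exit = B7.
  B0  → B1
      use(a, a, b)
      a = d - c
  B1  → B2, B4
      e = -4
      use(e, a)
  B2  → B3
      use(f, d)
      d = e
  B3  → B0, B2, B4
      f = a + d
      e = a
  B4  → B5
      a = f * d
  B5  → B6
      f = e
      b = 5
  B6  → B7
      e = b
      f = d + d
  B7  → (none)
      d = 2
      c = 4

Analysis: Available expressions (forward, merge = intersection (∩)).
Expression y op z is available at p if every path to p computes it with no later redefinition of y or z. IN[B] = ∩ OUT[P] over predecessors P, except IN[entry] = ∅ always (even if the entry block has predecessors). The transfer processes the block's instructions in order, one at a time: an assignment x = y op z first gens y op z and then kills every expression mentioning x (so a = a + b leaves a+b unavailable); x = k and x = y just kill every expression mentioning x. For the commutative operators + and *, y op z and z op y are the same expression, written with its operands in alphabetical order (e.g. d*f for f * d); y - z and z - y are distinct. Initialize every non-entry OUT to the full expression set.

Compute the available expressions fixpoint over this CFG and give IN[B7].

Answer: {d+d}

Derivation:
Converged values:
  B0:   IN={}   OUT={d-c}
  B1:   IN={d-c}   OUT={d-c}
  B2:   IN={}   OUT={}
  B3:   IN={}   OUT={a+d}
  B4:   IN={}   OUT={d*f}
  B5:   IN={d*f}   OUT={}
  B6:   IN={}   OUT={d+d}
  B7:   IN={d+d}   OUT={}

Merge at B7: IN[B7] = OUT[B6] = {d+d}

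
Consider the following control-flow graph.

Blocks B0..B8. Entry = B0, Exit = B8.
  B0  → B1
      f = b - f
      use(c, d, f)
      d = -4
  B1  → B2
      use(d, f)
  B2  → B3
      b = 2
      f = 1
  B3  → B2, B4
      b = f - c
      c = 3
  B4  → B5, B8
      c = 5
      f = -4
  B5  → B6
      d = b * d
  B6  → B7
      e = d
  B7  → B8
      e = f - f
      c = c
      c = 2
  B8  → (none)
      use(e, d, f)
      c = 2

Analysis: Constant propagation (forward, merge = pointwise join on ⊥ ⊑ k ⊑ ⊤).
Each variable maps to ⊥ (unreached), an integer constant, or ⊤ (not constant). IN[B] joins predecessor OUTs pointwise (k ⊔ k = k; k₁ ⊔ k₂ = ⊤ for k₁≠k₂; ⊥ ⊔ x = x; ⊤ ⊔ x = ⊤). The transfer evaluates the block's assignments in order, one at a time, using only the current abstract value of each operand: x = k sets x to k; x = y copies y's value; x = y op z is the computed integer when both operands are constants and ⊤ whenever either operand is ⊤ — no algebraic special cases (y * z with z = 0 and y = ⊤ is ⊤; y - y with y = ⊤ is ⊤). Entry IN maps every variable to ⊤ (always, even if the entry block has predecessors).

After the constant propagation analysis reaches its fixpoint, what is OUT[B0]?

Answer: {a: ⊤, b: ⊤, c: ⊤, d: -4, e: ⊤, f: ⊤}

Trace:
Per-block solution:
  B0:   IN=(all ⊤)   OUT={d:-4; rest ⊤}
  B1:   IN={d:-4; rest ⊤}   OUT={d:-4; rest ⊤}
  B2:   IN={d:-4; rest ⊤}   OUT={b:2, d:-4, f:1; rest ⊤}
  B3:   IN={b:2, d:-4, f:1; rest ⊤}   OUT={c:3, d:-4, f:1; rest ⊤}
  B4:   IN={c:3, d:-4, f:1; rest ⊤}   OUT={c:5, d:-4, f:-4; rest ⊤}
  B5:   IN={c:5, d:-4, f:-4; rest ⊤}   OUT={c:5, f:-4; rest ⊤}
  B6:   IN={c:5, f:-4; rest ⊤}   OUT={c:5, f:-4; rest ⊤}
  B7:   IN={c:5, f:-4; rest ⊤}   OUT={c:2, e:0, f:-4; rest ⊤}
  B8:   IN={f:-4; rest ⊤}   OUT={c:2, f:-4; rest ⊤}

B0 is the boundary node: IN[B0] = {a: ⊤, b: ⊤, c: ⊤, d: ⊤, e: ⊤, f: ⊤}
Applying B0's transfer function to that IN value gives OUT[B0] (row B0 above).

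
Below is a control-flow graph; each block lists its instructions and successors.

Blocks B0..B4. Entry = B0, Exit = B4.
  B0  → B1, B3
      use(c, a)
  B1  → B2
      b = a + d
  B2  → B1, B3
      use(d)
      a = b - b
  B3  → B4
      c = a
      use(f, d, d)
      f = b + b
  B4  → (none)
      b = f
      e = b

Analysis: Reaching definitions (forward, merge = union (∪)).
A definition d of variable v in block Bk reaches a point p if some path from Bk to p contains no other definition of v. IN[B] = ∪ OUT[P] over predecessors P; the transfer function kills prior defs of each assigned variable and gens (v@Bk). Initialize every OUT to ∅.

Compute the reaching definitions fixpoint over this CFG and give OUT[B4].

Fixpoint table:
  B0: | IN={} | OUT={}
  B1: | IN={a@B2, b@B1} | OUT={a@B2, b@B1}
  B2: | IN={a@B2, b@B1} | OUT={a@B2, b@B1}
  B3: | IN={a@B2, b@B1} | OUT={a@B2, b@B1, c@B3, f@B3}
  B4: | IN={a@B2, b@B1, c@B3, f@B3} | OUT={a@B2, b@B4, c@B3, e@B4, f@B3}

Merge at B4: IN[B4] = OUT[B3] = {a@B2, b@B1, c@B3, f@B3}
Applying B4's transfer function to that IN value gives OUT[B4] (row B4 above).

Answer: {a@B2, b@B4, c@B3, e@B4, f@B3}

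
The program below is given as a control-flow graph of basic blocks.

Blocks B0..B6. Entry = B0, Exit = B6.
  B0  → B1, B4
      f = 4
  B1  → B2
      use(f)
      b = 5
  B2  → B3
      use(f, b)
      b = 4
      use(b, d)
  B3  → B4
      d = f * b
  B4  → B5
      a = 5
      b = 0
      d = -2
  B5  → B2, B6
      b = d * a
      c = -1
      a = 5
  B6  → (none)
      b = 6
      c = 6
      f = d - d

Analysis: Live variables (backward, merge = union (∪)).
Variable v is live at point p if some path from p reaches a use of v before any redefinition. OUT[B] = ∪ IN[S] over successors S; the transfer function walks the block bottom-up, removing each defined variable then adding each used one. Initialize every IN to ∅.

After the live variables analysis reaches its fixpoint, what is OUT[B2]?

Answer: {b, f}

Trace:
Per-block solution:
  B0:   IN={d}   OUT={d, f}
  B1:   IN={d, f}   OUT={b, d, f}
  B2:   IN={b, d, f}   OUT={b, f}
  B3:   IN={b, f}   OUT={f}
  B4:   IN={f}   OUT={a, d, f}
  B5:   IN={a, d, f}   OUT={b, d, f}
  B6:   IN={d}   OUT={}

Merge at B2: OUT[B2] = IN[B3] = {b, f}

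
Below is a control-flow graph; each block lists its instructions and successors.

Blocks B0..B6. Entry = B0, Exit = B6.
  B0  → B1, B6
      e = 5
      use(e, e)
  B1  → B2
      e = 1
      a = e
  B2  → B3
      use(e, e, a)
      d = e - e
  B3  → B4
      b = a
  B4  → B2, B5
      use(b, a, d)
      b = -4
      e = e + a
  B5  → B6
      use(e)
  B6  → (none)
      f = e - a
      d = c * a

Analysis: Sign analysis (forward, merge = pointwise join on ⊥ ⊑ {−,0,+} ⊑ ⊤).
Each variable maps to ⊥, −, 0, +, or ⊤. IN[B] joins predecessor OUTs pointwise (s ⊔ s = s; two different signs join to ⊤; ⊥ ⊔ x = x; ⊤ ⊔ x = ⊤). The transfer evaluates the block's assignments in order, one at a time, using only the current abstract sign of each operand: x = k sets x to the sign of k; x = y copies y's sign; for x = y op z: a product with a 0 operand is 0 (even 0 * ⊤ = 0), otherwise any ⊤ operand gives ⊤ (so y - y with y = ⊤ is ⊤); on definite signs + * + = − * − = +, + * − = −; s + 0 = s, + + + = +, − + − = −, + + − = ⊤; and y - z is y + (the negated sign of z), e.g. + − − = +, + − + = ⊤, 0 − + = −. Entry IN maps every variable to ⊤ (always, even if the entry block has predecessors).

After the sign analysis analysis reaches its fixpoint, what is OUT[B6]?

Answer: {a: ⊤, b: ⊤, c: ⊤, d: ⊤, e: +, f: ⊤}

Working:
Converged values:
  B0:   IN=(all ⊤)   OUT={e:+; rest ⊤}
  B1:   IN={e:+; rest ⊤}   OUT={a:+, e:+; rest ⊤}
  B2:   IN={a:+, e:+; rest ⊤}   OUT={a:+, e:+; rest ⊤}
  B3:   IN={a:+, e:+; rest ⊤}   OUT={a:+, b:+, e:+; rest ⊤}
  B4:   IN={a:+, b:+, e:+; rest ⊤}   OUT={a:+, b:-, e:+; rest ⊤}
  B5:   IN={a:+, b:-, e:+; rest ⊤}   OUT={a:+, b:-, e:+; rest ⊤}
  B6:   IN={e:+; rest ⊤}   OUT={e:+; rest ⊤}

Merge at B6: IN[B6] = OUT[B0] ⊔ OUT[B5] = {a: ⊤, b: ⊤, c: ⊤, d: ⊤, e: +, f: ⊤}
Applying B6's transfer function to that IN value gives OUT[B6] (row B6 above).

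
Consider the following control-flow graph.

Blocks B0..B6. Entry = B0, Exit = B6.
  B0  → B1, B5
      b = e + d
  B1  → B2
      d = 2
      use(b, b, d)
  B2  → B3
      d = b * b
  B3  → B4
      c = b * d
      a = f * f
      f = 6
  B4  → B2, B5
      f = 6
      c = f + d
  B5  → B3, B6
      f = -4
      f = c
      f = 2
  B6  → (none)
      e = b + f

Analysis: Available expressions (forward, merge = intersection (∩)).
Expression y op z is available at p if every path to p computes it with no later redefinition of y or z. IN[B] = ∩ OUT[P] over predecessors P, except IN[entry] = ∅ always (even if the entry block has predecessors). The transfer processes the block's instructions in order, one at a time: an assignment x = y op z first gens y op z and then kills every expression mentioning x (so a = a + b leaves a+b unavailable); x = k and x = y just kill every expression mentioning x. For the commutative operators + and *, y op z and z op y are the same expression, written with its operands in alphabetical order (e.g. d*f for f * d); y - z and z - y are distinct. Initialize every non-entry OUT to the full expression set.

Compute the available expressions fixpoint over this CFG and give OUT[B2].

Fixpoint table:
  B0:   IN={}   OUT={d+e}
  B1:   IN={d+e}   OUT={}
  B2:   IN={}   OUT={b*b}
  B3:   IN={}   OUT={b*d}
  B4:   IN={b*d}   OUT={b*d, d+f}
  B5:   IN={}   OUT={}
  B6:   IN={}   OUT={b+f}

Merge at B2: IN[B2] = OUT[B1] ∩ OUT[B4] = {}
Applying B2's transfer function to that IN value gives OUT[B2] (row B2 above).

Answer: {b*b}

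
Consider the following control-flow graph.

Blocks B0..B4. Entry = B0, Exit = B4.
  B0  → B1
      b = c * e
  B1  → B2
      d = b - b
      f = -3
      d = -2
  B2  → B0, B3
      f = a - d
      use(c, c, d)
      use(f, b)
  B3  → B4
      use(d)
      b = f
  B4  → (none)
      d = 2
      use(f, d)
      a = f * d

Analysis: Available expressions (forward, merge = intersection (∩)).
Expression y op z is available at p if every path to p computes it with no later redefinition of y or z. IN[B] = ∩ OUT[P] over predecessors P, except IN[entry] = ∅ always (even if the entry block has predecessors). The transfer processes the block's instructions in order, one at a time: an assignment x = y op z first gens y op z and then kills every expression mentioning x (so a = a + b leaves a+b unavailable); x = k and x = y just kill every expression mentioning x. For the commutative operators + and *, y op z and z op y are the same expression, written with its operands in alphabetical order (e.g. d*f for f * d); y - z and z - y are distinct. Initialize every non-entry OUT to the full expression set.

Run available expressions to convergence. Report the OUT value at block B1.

Converged values:
  B0:   IN={}   OUT={c*e}
  B1:   IN={c*e}   OUT={b-b, c*e}
  B2:   IN={b-b, c*e}   OUT={a-d, b-b, c*e}
  B3:   IN={a-d, b-b, c*e}   OUT={a-d, c*e}
  B4:   IN={a-d, c*e}   OUT={c*e, d*f}

Merge at B1: IN[B1] = OUT[B0] = {c*e}
Applying B1's transfer function to that IN value gives OUT[B1] (row B1 above).

Answer: {b-b, c*e}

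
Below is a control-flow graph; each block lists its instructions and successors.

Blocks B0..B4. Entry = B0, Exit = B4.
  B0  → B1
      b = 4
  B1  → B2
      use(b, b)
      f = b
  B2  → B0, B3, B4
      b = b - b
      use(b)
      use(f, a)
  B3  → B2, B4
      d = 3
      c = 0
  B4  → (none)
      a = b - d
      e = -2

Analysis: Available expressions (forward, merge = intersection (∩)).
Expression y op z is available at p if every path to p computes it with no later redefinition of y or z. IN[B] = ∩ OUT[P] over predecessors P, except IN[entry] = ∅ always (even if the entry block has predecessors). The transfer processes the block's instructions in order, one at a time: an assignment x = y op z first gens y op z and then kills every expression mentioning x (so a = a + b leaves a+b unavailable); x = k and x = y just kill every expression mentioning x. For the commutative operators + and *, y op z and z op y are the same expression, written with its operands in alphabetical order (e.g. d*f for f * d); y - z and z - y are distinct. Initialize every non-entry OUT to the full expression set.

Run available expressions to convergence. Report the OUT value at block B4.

Converged values:
  B0:  IN={}  OUT={}
  B1:  IN={}  OUT={}
  B2:  IN={}  OUT={}
  B3:  IN={}  OUT={}
  B4:  IN={}  OUT={b-d}

Merge at B4: IN[B4] = OUT[B2] ∩ OUT[B3] = {}
Applying B4's transfer function to that IN value gives OUT[B4] (row B4 above).

Answer: {b-d}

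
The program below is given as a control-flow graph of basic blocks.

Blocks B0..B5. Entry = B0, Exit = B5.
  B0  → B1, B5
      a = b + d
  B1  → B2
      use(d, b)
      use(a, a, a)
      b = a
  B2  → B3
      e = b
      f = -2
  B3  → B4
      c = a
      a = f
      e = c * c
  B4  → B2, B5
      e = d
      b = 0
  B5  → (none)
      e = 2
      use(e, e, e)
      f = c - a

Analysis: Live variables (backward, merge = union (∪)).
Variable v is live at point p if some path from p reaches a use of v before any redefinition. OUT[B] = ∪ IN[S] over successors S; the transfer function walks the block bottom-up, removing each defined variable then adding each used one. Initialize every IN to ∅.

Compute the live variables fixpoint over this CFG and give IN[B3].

Answer: {a, d, f}

Trace:
Converged values:
  B0: | IN={b, c, d} | OUT={a, b, c, d}
  B1: | IN={a, b, d} | OUT={a, b, d}
  B2: | IN={a, b, d} | OUT={a, d, f}
  B3: | IN={a, d, f} | OUT={a, c, d}
  B4: | IN={a, c, d} | OUT={a, b, c, d}
  B5: | IN={a, c} | OUT={}

Merge at B3: OUT[B3] = IN[B4] = {a, c, d}
Applying B3's transfer function to that OUT value gives IN[B3] (row B3 above).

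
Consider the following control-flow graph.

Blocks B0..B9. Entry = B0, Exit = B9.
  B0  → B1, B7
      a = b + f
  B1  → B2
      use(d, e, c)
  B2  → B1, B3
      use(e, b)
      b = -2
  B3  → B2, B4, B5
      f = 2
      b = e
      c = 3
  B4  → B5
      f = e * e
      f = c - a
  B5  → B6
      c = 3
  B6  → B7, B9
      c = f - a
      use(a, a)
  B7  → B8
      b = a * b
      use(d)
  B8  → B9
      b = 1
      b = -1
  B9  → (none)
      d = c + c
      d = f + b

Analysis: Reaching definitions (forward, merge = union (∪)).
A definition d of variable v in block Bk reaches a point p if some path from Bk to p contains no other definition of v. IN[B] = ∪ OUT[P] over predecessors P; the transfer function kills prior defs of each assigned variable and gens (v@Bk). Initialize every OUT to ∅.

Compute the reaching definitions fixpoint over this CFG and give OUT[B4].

Answer: {a@B0, b@B3, c@B3, f@B4}

Derivation:
Per-block solution:
  B0:   IN={}   OUT={a@B0}
  B1:   IN={a@B0, b@B2, c@B3, f@B3}   OUT={a@B0, b@B2, c@B3, f@B3}
  B2:   IN={a@B0, b@B2, b@B3, c@B3, f@B3}   OUT={a@B0, b@B2, c@B3, f@B3}
  B3:   IN={a@B0, b@B2, c@B3, f@B3}   OUT={a@B0, b@B3, c@B3, f@B3}
  B4:   IN={a@B0, b@B3, c@B3, f@B3}   OUT={a@B0, b@B3, c@B3, f@B4}
  B5:   IN={a@B0, b@B3, c@B3, f@B3, f@B4}   OUT={a@B0, b@B3, c@B5, f@B3, f@B4}
  B6:   IN={a@B0, b@B3, c@B5, f@B3, f@B4}   OUT={a@B0, b@B3, c@B6, f@B3, f@B4}
  B7:   IN={a@B0, b@B3, c@B6, f@B3, f@B4}   OUT={a@B0, b@B7, c@B6, f@B3, f@B4}
  B8:   IN={a@B0, b@B7, c@B6, f@B3, f@B4}   OUT={a@B0, b@B8, c@B6, f@B3, f@B4}
  B9:   IN={a@B0, b@B3, b@B8, c@B6, f@B3, f@B4}   OUT={a@B0, b@B3, b@B8, c@B6, d@B9, f@B3, f@B4}

Merge at B4: IN[B4] = OUT[B3] = {a@B0, b@B3, c@B3, f@B3}
Applying B4's transfer function to that IN value gives OUT[B4] (row B4 above).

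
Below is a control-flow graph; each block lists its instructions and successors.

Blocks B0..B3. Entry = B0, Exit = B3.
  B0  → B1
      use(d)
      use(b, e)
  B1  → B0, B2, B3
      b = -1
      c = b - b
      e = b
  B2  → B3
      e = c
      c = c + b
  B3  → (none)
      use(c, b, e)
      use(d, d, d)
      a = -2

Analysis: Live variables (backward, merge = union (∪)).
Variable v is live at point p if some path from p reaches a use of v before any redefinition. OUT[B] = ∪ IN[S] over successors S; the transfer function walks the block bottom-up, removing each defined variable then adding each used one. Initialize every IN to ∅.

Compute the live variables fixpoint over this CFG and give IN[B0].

Answer: {b, d, e}

Derivation:
Converged values:
  B0: | IN={b, d, e} | OUT={d}
  B1: | IN={d} | OUT={b, c, d, e}
  B2: | IN={b, c, d} | OUT={b, c, d, e}
  B3: | IN={b, c, d, e} | OUT={}

Merge at B0: OUT[B0] = IN[B1] = {d}
Applying B0's transfer function to that OUT value gives IN[B0] (row B0 above).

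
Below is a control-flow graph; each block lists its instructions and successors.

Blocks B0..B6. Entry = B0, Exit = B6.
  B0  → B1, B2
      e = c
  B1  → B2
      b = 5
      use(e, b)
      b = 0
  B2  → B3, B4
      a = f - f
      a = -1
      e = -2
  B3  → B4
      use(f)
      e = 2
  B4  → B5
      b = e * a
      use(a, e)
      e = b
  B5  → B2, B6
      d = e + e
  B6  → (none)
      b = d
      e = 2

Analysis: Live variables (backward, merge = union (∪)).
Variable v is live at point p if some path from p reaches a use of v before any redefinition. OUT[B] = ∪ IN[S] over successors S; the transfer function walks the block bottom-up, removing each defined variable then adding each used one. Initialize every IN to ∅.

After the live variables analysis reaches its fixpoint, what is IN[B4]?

Answer: {a, e, f}

Derivation:
Converged values:
  B0: | IN={c, f} | OUT={e, f}
  B1: | IN={e, f} | OUT={f}
  B2: | IN={f} | OUT={a, e, f}
  B3: | IN={a, f} | OUT={a, e, f}
  B4: | IN={a, e, f} | OUT={e, f}
  B5: | IN={e, f} | OUT={d, f}
  B6: | IN={d} | OUT={}

Merge at B4: OUT[B4] = IN[B5] = {e, f}
Applying B4's transfer function to that OUT value gives IN[B4] (row B4 above).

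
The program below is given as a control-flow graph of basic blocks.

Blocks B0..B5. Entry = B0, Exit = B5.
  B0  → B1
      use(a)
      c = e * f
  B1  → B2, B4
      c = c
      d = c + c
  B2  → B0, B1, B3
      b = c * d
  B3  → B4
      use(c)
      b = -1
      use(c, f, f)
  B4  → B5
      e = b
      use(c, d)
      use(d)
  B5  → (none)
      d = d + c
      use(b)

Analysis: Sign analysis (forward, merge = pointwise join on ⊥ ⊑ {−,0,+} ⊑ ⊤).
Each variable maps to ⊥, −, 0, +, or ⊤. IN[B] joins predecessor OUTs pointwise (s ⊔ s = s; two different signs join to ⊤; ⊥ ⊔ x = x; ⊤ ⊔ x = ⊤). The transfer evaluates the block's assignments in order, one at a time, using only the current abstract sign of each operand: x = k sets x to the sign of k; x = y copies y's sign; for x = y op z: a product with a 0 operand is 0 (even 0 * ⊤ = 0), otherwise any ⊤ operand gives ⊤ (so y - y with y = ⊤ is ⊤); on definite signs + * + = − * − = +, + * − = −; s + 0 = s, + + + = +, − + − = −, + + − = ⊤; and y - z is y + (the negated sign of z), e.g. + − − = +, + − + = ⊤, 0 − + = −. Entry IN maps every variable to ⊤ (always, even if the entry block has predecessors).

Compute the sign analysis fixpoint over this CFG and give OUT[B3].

Fixpoint table:
  B0:  IN=(all ⊤)  OUT=(all ⊤)
  B1:  IN=(all ⊤)  OUT=(all ⊤)
  B2:  IN=(all ⊤)  OUT=(all ⊤)
  B3:  IN=(all ⊤)  OUT={b:-; rest ⊤}
  B4:  IN=(all ⊤)  OUT=(all ⊤)
  B5:  IN=(all ⊤)  OUT=(all ⊤)

Merge at B3: IN[B3] = OUT[B2] = {a: ⊤, b: ⊤, c: ⊤, d: ⊤, e: ⊤, f: ⊤}
Applying B3's transfer function to that IN value gives OUT[B3] (row B3 above).

Answer: {a: ⊤, b: -, c: ⊤, d: ⊤, e: ⊤, f: ⊤}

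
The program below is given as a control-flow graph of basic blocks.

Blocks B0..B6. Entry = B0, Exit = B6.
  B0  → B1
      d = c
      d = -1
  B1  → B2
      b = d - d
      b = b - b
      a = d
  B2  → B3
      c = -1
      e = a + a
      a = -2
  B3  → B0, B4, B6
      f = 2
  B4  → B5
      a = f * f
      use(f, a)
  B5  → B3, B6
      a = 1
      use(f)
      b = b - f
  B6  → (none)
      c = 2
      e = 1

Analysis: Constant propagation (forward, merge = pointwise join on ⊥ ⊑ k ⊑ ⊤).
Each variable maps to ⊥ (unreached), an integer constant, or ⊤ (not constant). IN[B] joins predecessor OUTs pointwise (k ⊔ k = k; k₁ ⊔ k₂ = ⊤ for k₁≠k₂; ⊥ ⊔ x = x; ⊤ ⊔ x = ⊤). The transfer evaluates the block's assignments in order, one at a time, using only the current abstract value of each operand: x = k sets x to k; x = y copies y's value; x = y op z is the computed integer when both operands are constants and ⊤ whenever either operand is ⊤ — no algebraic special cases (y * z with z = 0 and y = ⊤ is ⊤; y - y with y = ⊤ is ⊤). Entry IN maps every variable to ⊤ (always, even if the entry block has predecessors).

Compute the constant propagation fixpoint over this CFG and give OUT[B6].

Answer: {a: ⊤, b: ⊤, c: 2, d: -1, e: 1, f: 2}

Trace:
Per-block solution:
  B0:   IN=(all ⊤)   OUT={d:-1; rest ⊤}
  B1:   IN={d:-1; rest ⊤}   OUT={a:-1, b:0, d:-1; rest ⊤}
  B2:   IN={a:-1, b:0, d:-1; rest ⊤}   OUT={a:-2, b:0, c:-1, d:-1, e:-2; rest ⊤}
  B3:   IN={c:-1, d:-1, e:-2; rest ⊤}   OUT={c:-1, d:-1, e:-2, f:2; rest ⊤}
  B4:   IN={c:-1, d:-1, e:-2, f:2; rest ⊤}   OUT={a:4, c:-1, d:-1, e:-2, f:2; rest ⊤}
  B5:   IN={a:4, c:-1, d:-1, e:-2, f:2; rest ⊤}   OUT={a:1, c:-1, d:-1, e:-2, f:2; rest ⊤}
  B6:   IN={c:-1, d:-1, e:-2, f:2; rest ⊤}   OUT={c:2, d:-1, e:1, f:2; rest ⊤}

Merge at B6: IN[B6] = OUT[B3] ⊔ OUT[B5] = {a: ⊤, b: ⊤, c: -1, d: -1, e: -2, f: 2}
Applying B6's transfer function to that IN value gives OUT[B6] (row B6 above).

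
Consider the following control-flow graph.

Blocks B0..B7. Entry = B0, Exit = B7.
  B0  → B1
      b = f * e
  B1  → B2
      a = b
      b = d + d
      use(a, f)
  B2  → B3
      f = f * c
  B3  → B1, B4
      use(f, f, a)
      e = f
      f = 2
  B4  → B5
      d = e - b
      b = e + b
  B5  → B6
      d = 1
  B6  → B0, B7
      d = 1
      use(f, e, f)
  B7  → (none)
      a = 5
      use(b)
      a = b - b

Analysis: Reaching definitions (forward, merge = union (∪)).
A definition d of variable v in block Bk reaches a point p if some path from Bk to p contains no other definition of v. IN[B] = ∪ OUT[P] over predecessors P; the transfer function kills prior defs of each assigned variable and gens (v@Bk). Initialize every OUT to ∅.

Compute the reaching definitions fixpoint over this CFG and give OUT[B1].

Fixpoint table:
  B0:   IN={a@B1, b@B4, d@B6, e@B3, f@B3}   OUT={a@B1, b@B0, d@B6, e@B3, f@B3}
  B1:   IN={a@B1, b@B0, b@B1, d@B6, e@B3, f@B3}   OUT={a@B1, b@B1, d@B6, e@B3, f@B3}
  B2:   IN={a@B1, b@B1, d@B6, e@B3, f@B3}   OUT={a@B1, b@B1, d@B6, e@B3, f@B2}
  B3:   IN={a@B1, b@B1, d@B6, e@B3, f@B2}   OUT={a@B1, b@B1, d@B6, e@B3, f@B3}
  B4:   IN={a@B1, b@B1, d@B6, e@B3, f@B3}   OUT={a@B1, b@B4, d@B4, e@B3, f@B3}
  B5:   IN={a@B1, b@B4, d@B4, e@B3, f@B3}   OUT={a@B1, b@B4, d@B5, e@B3, f@B3}
  B6:   IN={a@B1, b@B4, d@B5, e@B3, f@B3}   OUT={a@B1, b@B4, d@B6, e@B3, f@B3}
  B7:   IN={a@B1, b@B4, d@B6, e@B3, f@B3}   OUT={a@B7, b@B4, d@B6, e@B3, f@B3}

Merge at B1: IN[B1] = OUT[B0] ⊔ OUT[B3] = {a@B1, b@B0, b@B1, d@B6, e@B3, f@B3}
Applying B1's transfer function to that IN value gives OUT[B1] (row B1 above).

Answer: {a@B1, b@B1, d@B6, e@B3, f@B3}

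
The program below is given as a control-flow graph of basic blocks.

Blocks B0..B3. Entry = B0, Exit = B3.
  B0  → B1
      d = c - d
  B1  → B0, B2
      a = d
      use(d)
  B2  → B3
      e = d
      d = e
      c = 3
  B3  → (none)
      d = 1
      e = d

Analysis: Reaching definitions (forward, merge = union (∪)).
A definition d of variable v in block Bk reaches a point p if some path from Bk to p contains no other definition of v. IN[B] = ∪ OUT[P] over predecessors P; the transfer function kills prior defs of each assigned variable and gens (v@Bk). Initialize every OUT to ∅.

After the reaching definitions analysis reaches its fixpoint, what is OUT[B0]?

Fixpoint table:
  B0: | IN={a@B1, d@B0} | OUT={a@B1, d@B0}
  B1: | IN={a@B1, d@B0} | OUT={a@B1, d@B0}
  B2: | IN={a@B1, d@B0} | OUT={a@B1, c@B2, d@B2, e@B2}
  B3: | IN={a@B1, c@B2, d@B2, e@B2} | OUT={a@B1, c@B2, d@B3, e@B3}

Merge at B0 (entry node, so the boundary value {} is joined with the incoming edge(s)): IN[B0] = {} ⊔ OUT[B1] = {a@B1, d@B0}
Applying B0's transfer function to that IN value gives OUT[B0] (row B0 above).

Answer: {a@B1, d@B0}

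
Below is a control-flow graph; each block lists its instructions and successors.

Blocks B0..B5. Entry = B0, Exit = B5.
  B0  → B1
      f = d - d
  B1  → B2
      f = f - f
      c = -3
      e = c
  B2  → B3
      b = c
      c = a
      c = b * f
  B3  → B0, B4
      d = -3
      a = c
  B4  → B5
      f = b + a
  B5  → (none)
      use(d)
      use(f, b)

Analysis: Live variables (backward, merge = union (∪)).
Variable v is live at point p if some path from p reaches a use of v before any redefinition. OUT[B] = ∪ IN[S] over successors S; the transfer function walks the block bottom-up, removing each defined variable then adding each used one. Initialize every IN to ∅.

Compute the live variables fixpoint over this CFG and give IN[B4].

Converged values:
  B0:  IN={a, d}  OUT={a, f}
  B1:  IN={a, f}  OUT={a, c, f}
  B2:  IN={a, c, f}  OUT={b, c}
  B3:  IN={b, c}  OUT={a, b, d}
  B4:  IN={a, b, d}  OUT={b, d, f}
  B5:  IN={b, d, f}  OUT={}

Merge at B4: OUT[B4] = IN[B5] = {b, d, f}
Applying B4's transfer function to that OUT value gives IN[B4] (row B4 above).

Answer: {a, b, d}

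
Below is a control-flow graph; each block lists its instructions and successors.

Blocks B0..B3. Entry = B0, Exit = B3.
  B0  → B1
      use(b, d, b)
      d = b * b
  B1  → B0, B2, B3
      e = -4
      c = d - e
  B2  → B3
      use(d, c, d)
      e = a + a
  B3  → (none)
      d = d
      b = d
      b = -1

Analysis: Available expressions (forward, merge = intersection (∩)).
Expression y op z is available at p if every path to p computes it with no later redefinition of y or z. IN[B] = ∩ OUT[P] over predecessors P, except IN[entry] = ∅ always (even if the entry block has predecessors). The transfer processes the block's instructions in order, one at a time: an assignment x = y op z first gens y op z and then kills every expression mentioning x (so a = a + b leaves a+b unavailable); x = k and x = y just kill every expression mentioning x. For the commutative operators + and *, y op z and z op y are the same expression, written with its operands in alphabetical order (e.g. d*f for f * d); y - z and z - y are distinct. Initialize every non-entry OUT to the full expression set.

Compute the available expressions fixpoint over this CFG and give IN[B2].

Answer: {b*b, d-e}

Trace:
Fixpoint table:
  B0:  IN={}  OUT={b*b}
  B1:  IN={b*b}  OUT={b*b, d-e}
  B2:  IN={b*b, d-e}  OUT={a+a, b*b}
  B3:  IN={b*b}  OUT={}

Merge at B2: IN[B2] = OUT[B1] = {b*b, d-e}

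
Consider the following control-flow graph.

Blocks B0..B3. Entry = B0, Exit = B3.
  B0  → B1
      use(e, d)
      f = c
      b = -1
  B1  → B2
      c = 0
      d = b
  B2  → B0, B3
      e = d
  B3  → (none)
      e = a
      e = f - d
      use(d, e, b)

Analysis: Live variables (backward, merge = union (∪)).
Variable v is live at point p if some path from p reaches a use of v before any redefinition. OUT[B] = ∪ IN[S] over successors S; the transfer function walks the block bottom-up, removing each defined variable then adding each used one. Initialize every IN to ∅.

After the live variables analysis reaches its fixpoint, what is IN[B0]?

Answer: {a, c, d, e}

Working:
Fixpoint table:
  B0:  IN={a, c, d, e}  OUT={a, b, f}
  B1:  IN={a, b, f}  OUT={a, b, c, d, f}
  B2:  IN={a, b, c, d, f}  OUT={a, b, c, d, e, f}
  B3:  IN={a, b, d, f}  OUT={}

Merge at B0: OUT[B0] = IN[B1] = {a, b, f}
Applying B0's transfer function to that OUT value gives IN[B0] (row B0 above).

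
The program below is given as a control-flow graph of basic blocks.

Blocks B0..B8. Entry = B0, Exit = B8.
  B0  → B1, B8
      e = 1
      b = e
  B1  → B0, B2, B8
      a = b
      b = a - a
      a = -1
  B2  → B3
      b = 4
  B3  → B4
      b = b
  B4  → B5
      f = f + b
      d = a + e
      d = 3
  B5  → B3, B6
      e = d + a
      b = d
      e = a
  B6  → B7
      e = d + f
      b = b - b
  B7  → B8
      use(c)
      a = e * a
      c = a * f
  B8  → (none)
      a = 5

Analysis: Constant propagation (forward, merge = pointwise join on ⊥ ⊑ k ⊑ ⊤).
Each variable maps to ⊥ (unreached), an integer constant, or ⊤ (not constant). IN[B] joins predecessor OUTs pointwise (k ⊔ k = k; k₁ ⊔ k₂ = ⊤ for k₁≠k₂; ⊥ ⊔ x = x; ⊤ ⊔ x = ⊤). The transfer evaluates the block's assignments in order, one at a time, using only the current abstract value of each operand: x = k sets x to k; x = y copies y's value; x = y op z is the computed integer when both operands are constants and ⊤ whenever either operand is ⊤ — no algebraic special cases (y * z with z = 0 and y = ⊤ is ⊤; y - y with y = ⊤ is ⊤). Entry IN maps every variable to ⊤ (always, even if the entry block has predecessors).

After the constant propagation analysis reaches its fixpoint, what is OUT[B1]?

Converged values:
  B0:  IN=(all ⊤)  OUT={b:1, e:1; rest ⊤}
  B1:  IN={b:1, e:1; rest ⊤}  OUT={a:-1, b:0, e:1; rest ⊤}
  B2:  IN={a:-1, b:0, e:1; rest ⊤}  OUT={a:-1, b:4, e:1; rest ⊤}
  B3:  IN={a:-1; rest ⊤}  OUT={a:-1; rest ⊤}
  B4:  IN={a:-1; rest ⊤}  OUT={a:-1, d:3; rest ⊤}
  B5:  IN={a:-1, d:3; rest ⊤}  OUT={a:-1, b:3, d:3, e:-1; rest ⊤}
  B6:  IN={a:-1, b:3, d:3, e:-1; rest ⊤}  OUT={a:-1, b:0, d:3; rest ⊤}
  B7:  IN={a:-1, b:0, d:3; rest ⊤}  OUT={b:0, d:3; rest ⊤}
  B8:  IN=(all ⊤)  OUT={a:5; rest ⊤}

Merge at B1: IN[B1] = OUT[B0] = {a: ⊤, b: 1, c: ⊤, d: ⊤, e: 1, f: ⊤}
Applying B1's transfer function to that IN value gives OUT[B1] (row B1 above).

Answer: {a: -1, b: 0, c: ⊤, d: ⊤, e: 1, f: ⊤}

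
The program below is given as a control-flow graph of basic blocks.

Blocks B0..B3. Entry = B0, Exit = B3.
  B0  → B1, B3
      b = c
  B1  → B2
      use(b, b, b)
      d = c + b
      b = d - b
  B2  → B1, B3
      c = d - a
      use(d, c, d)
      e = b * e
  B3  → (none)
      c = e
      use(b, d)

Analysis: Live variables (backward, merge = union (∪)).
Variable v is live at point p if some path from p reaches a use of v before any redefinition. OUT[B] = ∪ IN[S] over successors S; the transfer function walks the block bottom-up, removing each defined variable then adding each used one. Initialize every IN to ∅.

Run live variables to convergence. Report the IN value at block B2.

Answer: {a, b, d, e}

Derivation:
Per-block solution:
  B0: | IN={a, c, d, e} | OUT={a, b, c, d, e}
  B1: | IN={a, b, c, e} | OUT={a, b, d, e}
  B2: | IN={a, b, d, e} | OUT={a, b, c, d, e}
  B3: | IN={b, d, e} | OUT={}

Merge at B2: OUT[B2] = IN[B1] ⊔ IN[B3] = {a, b, c, d, e}
Applying B2's transfer function to that OUT value gives IN[B2] (row B2 above).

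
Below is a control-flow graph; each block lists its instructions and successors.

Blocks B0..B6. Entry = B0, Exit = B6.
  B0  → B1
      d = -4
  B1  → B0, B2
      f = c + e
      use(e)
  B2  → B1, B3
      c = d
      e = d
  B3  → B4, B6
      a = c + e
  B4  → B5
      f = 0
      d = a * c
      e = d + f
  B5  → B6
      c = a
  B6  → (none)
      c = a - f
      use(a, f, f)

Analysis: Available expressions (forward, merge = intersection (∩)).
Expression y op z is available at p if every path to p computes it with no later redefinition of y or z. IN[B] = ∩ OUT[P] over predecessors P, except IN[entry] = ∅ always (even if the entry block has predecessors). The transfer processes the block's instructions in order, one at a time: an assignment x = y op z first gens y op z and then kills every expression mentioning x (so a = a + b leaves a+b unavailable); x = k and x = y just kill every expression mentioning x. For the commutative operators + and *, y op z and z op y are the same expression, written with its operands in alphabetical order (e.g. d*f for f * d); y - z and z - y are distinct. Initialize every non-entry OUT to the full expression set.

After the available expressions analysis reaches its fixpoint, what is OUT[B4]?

Per-block solution:
  B0: | IN={} | OUT={}
  B1: | IN={} | OUT={c+e}
  B2: | IN={c+e} | OUT={}
  B3: | IN={} | OUT={c+e}
  B4: | IN={c+e} | OUT={a*c, d+f}
  B5: | IN={a*c, d+f} | OUT={d+f}
  B6: | IN={} | OUT={a-f}

Merge at B4: IN[B4] = OUT[B3] = {c+e}
Applying B4's transfer function to that IN value gives OUT[B4] (row B4 above).

Answer: {a*c, d+f}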